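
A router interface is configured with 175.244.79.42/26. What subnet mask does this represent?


/26 means 26 network bits, 6 host bits
Binary: 11111111111111111111111111000000
Mask: 255.255.255.192


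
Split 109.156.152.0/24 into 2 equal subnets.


New prefix = 24 + 1 = 25
Each subnet has 128 addresses
  109.156.152.0/25
  109.156.152.128/25
Subnets: 109.156.152.0/25, 109.156.152.128/25


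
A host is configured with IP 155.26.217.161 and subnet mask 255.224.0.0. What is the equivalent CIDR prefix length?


Binary: 11111111.11100000.00000000.00000000
Count leading 1s
Prefix: /11


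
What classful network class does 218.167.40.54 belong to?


First octet: 218
Binary: 11011010
110xxxxx -> Class C (192-223)
Class C, default mask 255.255.255.0 (/24)


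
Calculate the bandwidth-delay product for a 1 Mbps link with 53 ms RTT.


BDP = bandwidth * RTT
= 1 Mbps * 53 ms
= 1 * 1e6 * 53 / 1000 bits
= 53000 bits
= 6625 bytes
= 6.4697 KB
BDP = 53000 bits (6625 bytes)


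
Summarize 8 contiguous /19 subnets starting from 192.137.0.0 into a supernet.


Original prefix: /19
Number of subnets: 8 = 2^3
New prefix = 19 - 3 = 16
Supernet: 192.137.0.0/16


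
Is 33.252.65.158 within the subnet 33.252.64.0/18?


Subnet network: 33.252.64.0
Test IP AND mask: 33.252.64.0
Yes, 33.252.65.158 is in 33.252.64.0/18


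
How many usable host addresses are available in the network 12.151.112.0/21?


Host bits = 32 - 21 = 11
Total addresses = 2^11 = 2048
Usable = total - 2 (network and broadcast)
Usable hosts: 2046


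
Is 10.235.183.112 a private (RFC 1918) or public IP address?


RFC 1918 private ranges:
  10.0.0.0/8 (10.0.0.0 - 10.255.255.255)
  172.16.0.0/12 (172.16.0.0 - 172.31.255.255)
  192.168.0.0/16 (192.168.0.0 - 192.168.255.255)
Private (in 10.0.0.0/8)


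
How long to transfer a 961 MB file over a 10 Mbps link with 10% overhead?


Effective throughput = 10 * (1 - 10/100) = 9 Mbps
File size in Mb = 961 * 8 = 7688 Mb
Time = 7688 / 9
Time = 854.2222 seconds


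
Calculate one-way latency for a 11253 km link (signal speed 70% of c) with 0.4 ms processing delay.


Speed = 0.7 * 3e5 km/s = 210000 km/s
Propagation delay = 11253 / 210000 = 0.0536 s = 53.5857 ms
Processing delay = 0.4 ms
Total one-way latency = 53.9857 ms


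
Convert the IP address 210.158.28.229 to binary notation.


210 = 11010010
158 = 10011110
28 = 00011100
229 = 11100101
Binary: 11010010.10011110.00011100.11100101


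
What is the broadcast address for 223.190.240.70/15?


Network: 223.190.0.0/15
Host bits = 17
Set all host bits to 1:
Broadcast: 223.191.255.255


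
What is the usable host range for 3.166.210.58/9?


Network: 3.128.0.0
Broadcast: 3.255.255.255
First usable = network + 1
Last usable = broadcast - 1
Range: 3.128.0.1 to 3.255.255.254


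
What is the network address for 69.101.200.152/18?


IP:   01000101.01100101.11001000.10011000
Mask: 11111111.11111111.11000000.00000000
AND operation:
Net:  01000101.01100101.11000000.00000000
Network: 69.101.192.0/18


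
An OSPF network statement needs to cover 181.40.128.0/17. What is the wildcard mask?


Subnet mask: 255.255.128.0
Wildcard = 255.255.255.255 - subnet mask
255 - 255 = 0
255 - 255 = 0
255 - 128 = 127
255 - 0 = 255
Wildcard: 0.0.127.255


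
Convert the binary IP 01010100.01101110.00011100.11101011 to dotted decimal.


01010100 = 84
01101110 = 110
00011100 = 28
11101011 = 235
IP: 84.110.28.235


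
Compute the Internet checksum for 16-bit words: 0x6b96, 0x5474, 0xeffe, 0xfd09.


Sum all words (with carry folding):
+ 0x6b96 = 0x6b96
+ 0x5474 = 0xc00a
+ 0xeffe = 0xb009
+ 0xfd09 = 0xad13
One's complement: ~0xad13
Checksum = 0x52ec


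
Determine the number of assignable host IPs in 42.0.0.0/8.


Host bits = 32 - 8 = 24
Total addresses = 2^24 = 16777216
Usable = total - 2 (network and broadcast)
Usable hosts: 16777214


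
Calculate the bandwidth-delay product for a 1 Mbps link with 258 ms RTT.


BDP = bandwidth * RTT
= 1 Mbps * 258 ms
= 1 * 1e6 * 258 / 1000 bits
= 258000 bits
= 32250 bytes
= 31.4941 KB
BDP = 258000 bits (32250 bytes)


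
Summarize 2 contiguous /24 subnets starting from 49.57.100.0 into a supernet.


Original prefix: /24
Number of subnets: 2 = 2^1
New prefix = 24 - 1 = 23
Supernet: 49.57.100.0/23


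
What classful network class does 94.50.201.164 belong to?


First octet: 94
Binary: 01011110
0xxxxxxx -> Class A (1-126)
Class A, default mask 255.0.0.0 (/8)


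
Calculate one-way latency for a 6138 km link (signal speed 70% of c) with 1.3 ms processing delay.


Speed = 0.7 * 3e5 km/s = 210000 km/s
Propagation delay = 6138 / 210000 = 0.0292 s = 29.2286 ms
Processing delay = 1.3 ms
Total one-way latency = 30.5286 ms


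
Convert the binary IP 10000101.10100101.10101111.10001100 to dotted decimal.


10000101 = 133
10100101 = 165
10101111 = 175
10001100 = 140
IP: 133.165.175.140


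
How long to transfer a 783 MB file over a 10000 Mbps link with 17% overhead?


Effective throughput = 10000 * (1 - 17/100) = 8300 Mbps
File size in Mb = 783 * 8 = 6264 Mb
Time = 6264 / 8300
Time = 0.7547 seconds


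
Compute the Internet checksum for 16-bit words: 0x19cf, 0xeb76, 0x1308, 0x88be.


Sum all words (with carry folding):
+ 0x19cf = 0x19cf
+ 0xeb76 = 0x0546
+ 0x1308 = 0x184e
+ 0x88be = 0xa10c
One's complement: ~0xa10c
Checksum = 0x5ef3


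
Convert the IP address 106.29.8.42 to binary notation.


106 = 01101010
29 = 00011101
8 = 00001000
42 = 00101010
Binary: 01101010.00011101.00001000.00101010


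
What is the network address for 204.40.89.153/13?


IP:   11001100.00101000.01011001.10011001
Mask: 11111111.11111000.00000000.00000000
AND operation:
Net:  11001100.00101000.00000000.00000000
Network: 204.40.0.0/13


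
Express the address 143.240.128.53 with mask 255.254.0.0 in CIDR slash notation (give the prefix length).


Binary: 11111111.11111110.00000000.00000000
Count leading 1s
Prefix: /15


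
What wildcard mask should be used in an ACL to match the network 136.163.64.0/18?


Subnet mask: 255.255.192.0
Wildcard = 255.255.255.255 - subnet mask
255 - 255 = 0
255 - 255 = 0
255 - 192 = 63
255 - 0 = 255
Wildcard: 0.0.63.255


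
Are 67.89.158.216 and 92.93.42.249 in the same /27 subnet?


Mask: 255.255.255.224
67.89.158.216 AND mask = 67.89.158.192
92.93.42.249 AND mask = 92.93.42.224
No, different subnets (67.89.158.192 vs 92.93.42.224)


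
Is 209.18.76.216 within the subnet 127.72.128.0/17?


Subnet network: 127.72.128.0
Test IP AND mask: 209.18.0.0
No, 209.18.76.216 is not in 127.72.128.0/17


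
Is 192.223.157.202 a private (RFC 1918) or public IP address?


RFC 1918 private ranges:
  10.0.0.0/8 (10.0.0.0 - 10.255.255.255)
  172.16.0.0/12 (172.16.0.0 - 172.31.255.255)
  192.168.0.0/16 (192.168.0.0 - 192.168.255.255)
Public (not in any RFC 1918 range)


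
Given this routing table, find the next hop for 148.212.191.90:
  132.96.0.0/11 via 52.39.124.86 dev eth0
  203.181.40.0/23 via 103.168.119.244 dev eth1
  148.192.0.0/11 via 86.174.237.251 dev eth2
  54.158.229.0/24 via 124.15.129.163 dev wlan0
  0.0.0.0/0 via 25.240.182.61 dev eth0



Longest prefix match for 148.212.191.90:
  /11 132.96.0.0: no
  /23 203.181.40.0: no
  /11 148.192.0.0: MATCH
  /24 54.158.229.0: no
  /0 0.0.0.0: MATCH
Selected: next-hop 86.174.237.251 via eth2 (matched /11)


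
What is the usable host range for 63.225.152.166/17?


Network: 63.225.128.0
Broadcast: 63.225.255.255
First usable = network + 1
Last usable = broadcast - 1
Range: 63.225.128.1 to 63.225.255.254


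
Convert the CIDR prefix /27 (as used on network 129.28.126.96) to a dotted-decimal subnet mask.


/27 means 27 network bits, 5 host bits
Binary: 11111111111111111111111111100000
Mask: 255.255.255.224


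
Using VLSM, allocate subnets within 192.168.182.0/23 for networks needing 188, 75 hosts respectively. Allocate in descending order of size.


188 hosts -> /24 (254 usable): 192.168.182.0/24
75 hosts -> /25 (126 usable): 192.168.183.0/25
Allocation: 192.168.182.0/24 (188 hosts, 254 usable); 192.168.183.0/25 (75 hosts, 126 usable)


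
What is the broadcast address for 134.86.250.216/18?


Network: 134.86.192.0/18
Host bits = 14
Set all host bits to 1:
Broadcast: 134.86.255.255


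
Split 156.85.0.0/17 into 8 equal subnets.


New prefix = 17 + 3 = 20
Each subnet has 4096 addresses
  156.85.0.0/20
  156.85.16.0/20
  156.85.32.0/20
  156.85.48.0/20
  156.85.64.0/20
  156.85.80.0/20
  156.85.96.0/20
  156.85.112.0/20
Subnets: 156.85.0.0/20, 156.85.16.0/20, 156.85.32.0/20, 156.85.48.0/20, 156.85.64.0/20, 156.85.80.0/20, 156.85.96.0/20, 156.85.112.0/20


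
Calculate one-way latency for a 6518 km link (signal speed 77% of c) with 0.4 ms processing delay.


Speed = 0.77 * 3e5 km/s = 231000 km/s
Propagation delay = 6518 / 231000 = 0.0282 s = 28.2165 ms
Processing delay = 0.4 ms
Total one-way latency = 28.6165 ms


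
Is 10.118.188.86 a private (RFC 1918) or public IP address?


RFC 1918 private ranges:
  10.0.0.0/8 (10.0.0.0 - 10.255.255.255)
  172.16.0.0/12 (172.16.0.0 - 172.31.255.255)
  192.168.0.0/16 (192.168.0.0 - 192.168.255.255)
Private (in 10.0.0.0/8)


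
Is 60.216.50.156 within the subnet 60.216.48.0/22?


Subnet network: 60.216.48.0
Test IP AND mask: 60.216.48.0
Yes, 60.216.50.156 is in 60.216.48.0/22


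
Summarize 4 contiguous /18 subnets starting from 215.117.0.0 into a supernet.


Original prefix: /18
Number of subnets: 4 = 2^2
New prefix = 18 - 2 = 16
Supernet: 215.117.0.0/16


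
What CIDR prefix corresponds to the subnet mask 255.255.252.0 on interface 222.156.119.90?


Binary: 11111111.11111111.11111100.00000000
Count leading 1s
Prefix: /22


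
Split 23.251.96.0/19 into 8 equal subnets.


New prefix = 19 + 3 = 22
Each subnet has 1024 addresses
  23.251.96.0/22
  23.251.100.0/22
  23.251.104.0/22
  23.251.108.0/22
  23.251.112.0/22
  23.251.116.0/22
  23.251.120.0/22
  23.251.124.0/22
Subnets: 23.251.96.0/22, 23.251.100.0/22, 23.251.104.0/22, 23.251.108.0/22, 23.251.112.0/22, 23.251.116.0/22, 23.251.120.0/22, 23.251.124.0/22


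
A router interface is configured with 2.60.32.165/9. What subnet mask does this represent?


/9 means 9 network bits, 23 host bits
Binary: 11111111100000000000000000000000
Mask: 255.128.0.0


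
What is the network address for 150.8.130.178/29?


IP:   10010110.00001000.10000010.10110010
Mask: 11111111.11111111.11111111.11111000
AND operation:
Net:  10010110.00001000.10000010.10110000
Network: 150.8.130.176/29


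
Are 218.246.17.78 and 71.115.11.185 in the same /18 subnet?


Mask: 255.255.192.0
218.246.17.78 AND mask = 218.246.0.0
71.115.11.185 AND mask = 71.115.0.0
No, different subnets (218.246.0.0 vs 71.115.0.0)


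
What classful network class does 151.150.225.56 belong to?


First octet: 151
Binary: 10010111
10xxxxxx -> Class B (128-191)
Class B, default mask 255.255.0.0 (/16)


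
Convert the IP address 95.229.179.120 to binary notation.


95 = 01011111
229 = 11100101
179 = 10110011
120 = 01111000
Binary: 01011111.11100101.10110011.01111000


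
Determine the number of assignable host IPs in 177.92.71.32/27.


Host bits = 32 - 27 = 5
Total addresses = 2^5 = 32
Usable = total - 2 (network and broadcast)
Usable hosts: 30


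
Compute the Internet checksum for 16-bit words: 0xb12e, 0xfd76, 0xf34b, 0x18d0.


Sum all words (with carry folding):
+ 0xb12e = 0xb12e
+ 0xfd76 = 0xaea5
+ 0xf34b = 0xa1f1
+ 0x18d0 = 0xbac1
One's complement: ~0xbac1
Checksum = 0x453e


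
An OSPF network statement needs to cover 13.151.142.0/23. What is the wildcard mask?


Subnet mask: 255.255.254.0
Wildcard = 255.255.255.255 - subnet mask
255 - 255 = 0
255 - 255 = 0
255 - 254 = 1
255 - 0 = 255
Wildcard: 0.0.1.255


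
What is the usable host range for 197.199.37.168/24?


Network: 197.199.37.0
Broadcast: 197.199.37.255
First usable = network + 1
Last usable = broadcast - 1
Range: 197.199.37.1 to 197.199.37.254


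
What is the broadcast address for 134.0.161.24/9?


Network: 134.0.0.0/9
Host bits = 23
Set all host bits to 1:
Broadcast: 134.127.255.255


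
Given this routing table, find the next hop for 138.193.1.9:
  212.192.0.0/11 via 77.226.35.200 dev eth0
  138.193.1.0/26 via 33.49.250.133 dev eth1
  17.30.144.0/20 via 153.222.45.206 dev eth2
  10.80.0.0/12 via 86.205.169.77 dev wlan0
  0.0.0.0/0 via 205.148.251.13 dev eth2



Longest prefix match for 138.193.1.9:
  /11 212.192.0.0: no
  /26 138.193.1.0: MATCH
  /20 17.30.144.0: no
  /12 10.80.0.0: no
  /0 0.0.0.0: MATCH
Selected: next-hop 33.49.250.133 via eth1 (matched /26)


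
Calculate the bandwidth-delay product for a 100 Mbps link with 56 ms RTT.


BDP = bandwidth * RTT
= 100 Mbps * 56 ms
= 100 * 1e6 * 56 / 1000 bits
= 5600000 bits
= 700000 bytes
= 683.5938 KB
BDP = 5600000 bits (700000 bytes)


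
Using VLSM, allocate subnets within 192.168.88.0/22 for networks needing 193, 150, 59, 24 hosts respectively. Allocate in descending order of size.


193 hosts -> /24 (254 usable): 192.168.88.0/24
150 hosts -> /24 (254 usable): 192.168.89.0/24
59 hosts -> /26 (62 usable): 192.168.90.0/26
24 hosts -> /27 (30 usable): 192.168.90.64/27
Allocation: 192.168.88.0/24 (193 hosts, 254 usable); 192.168.89.0/24 (150 hosts, 254 usable); 192.168.90.0/26 (59 hosts, 62 usable); 192.168.90.64/27 (24 hosts, 30 usable)


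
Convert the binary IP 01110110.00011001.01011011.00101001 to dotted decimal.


01110110 = 118
00011001 = 25
01011011 = 91
00101001 = 41
IP: 118.25.91.41


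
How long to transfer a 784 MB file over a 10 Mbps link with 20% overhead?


Effective throughput = 10 * (1 - 20/100) = 8 Mbps
File size in Mb = 784 * 8 = 6272 Mb
Time = 6272 / 8
Time = 784 seconds


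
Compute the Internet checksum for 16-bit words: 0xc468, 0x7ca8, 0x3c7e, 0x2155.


Sum all words (with carry folding):
+ 0xc468 = 0xc468
+ 0x7ca8 = 0x4111
+ 0x3c7e = 0x7d8f
+ 0x2155 = 0x9ee4
One's complement: ~0x9ee4
Checksum = 0x611b


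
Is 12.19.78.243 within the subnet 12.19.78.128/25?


Subnet network: 12.19.78.128
Test IP AND mask: 12.19.78.128
Yes, 12.19.78.243 is in 12.19.78.128/25


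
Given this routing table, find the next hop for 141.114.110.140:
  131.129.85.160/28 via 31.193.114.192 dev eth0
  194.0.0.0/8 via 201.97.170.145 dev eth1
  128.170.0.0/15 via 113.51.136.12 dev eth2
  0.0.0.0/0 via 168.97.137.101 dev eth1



Longest prefix match for 141.114.110.140:
  /28 131.129.85.160: no
  /8 194.0.0.0: no
  /15 128.170.0.0: no
  /0 0.0.0.0: MATCH
Selected: next-hop 168.97.137.101 via eth1 (matched /0)


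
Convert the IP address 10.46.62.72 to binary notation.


10 = 00001010
46 = 00101110
62 = 00111110
72 = 01001000
Binary: 00001010.00101110.00111110.01001000


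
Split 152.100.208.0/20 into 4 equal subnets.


New prefix = 20 + 2 = 22
Each subnet has 1024 addresses
  152.100.208.0/22
  152.100.212.0/22
  152.100.216.0/22
  152.100.220.0/22
Subnets: 152.100.208.0/22, 152.100.212.0/22, 152.100.216.0/22, 152.100.220.0/22


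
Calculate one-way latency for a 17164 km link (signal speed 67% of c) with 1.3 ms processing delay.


Speed = 0.67 * 3e5 km/s = 201000 km/s
Propagation delay = 17164 / 201000 = 0.0854 s = 85.393 ms
Processing delay = 1.3 ms
Total one-way latency = 86.693 ms


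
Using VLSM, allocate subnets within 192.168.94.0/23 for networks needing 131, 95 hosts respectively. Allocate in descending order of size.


131 hosts -> /24 (254 usable): 192.168.94.0/24
95 hosts -> /25 (126 usable): 192.168.95.0/25
Allocation: 192.168.94.0/24 (131 hosts, 254 usable); 192.168.95.0/25 (95 hosts, 126 usable)


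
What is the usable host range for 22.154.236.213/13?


Network: 22.152.0.0
Broadcast: 22.159.255.255
First usable = network + 1
Last usable = broadcast - 1
Range: 22.152.0.1 to 22.159.255.254


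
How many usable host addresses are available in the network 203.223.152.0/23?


Host bits = 32 - 23 = 9
Total addresses = 2^9 = 512
Usable = total - 2 (network and broadcast)
Usable hosts: 510


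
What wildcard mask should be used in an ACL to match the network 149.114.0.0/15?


Subnet mask: 255.254.0.0
Wildcard = 255.255.255.255 - subnet mask
255 - 255 = 0
255 - 254 = 1
255 - 0 = 255
255 - 0 = 255
Wildcard: 0.1.255.255


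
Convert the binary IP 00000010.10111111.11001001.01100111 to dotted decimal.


00000010 = 2
10111111 = 191
11001001 = 201
01100111 = 103
IP: 2.191.201.103


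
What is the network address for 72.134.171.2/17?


IP:   01001000.10000110.10101011.00000010
Mask: 11111111.11111111.10000000.00000000
AND operation:
Net:  01001000.10000110.10000000.00000000
Network: 72.134.128.0/17


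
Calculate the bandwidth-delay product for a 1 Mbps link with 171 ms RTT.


BDP = bandwidth * RTT
= 1 Mbps * 171 ms
= 1 * 1e6 * 171 / 1000 bits
= 171000 bits
= 21375 bytes
= 20.874 KB
BDP = 171000 bits (21375 bytes)


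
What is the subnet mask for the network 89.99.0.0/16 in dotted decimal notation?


/16 means 16 network bits, 16 host bits
Binary: 11111111111111110000000000000000
Mask: 255.255.0.0


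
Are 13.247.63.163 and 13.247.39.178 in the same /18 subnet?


Mask: 255.255.192.0
13.247.63.163 AND mask = 13.247.0.0
13.247.39.178 AND mask = 13.247.0.0
Yes, same subnet (13.247.0.0)


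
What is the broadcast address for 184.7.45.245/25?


Network: 184.7.45.128/25
Host bits = 7
Set all host bits to 1:
Broadcast: 184.7.45.255


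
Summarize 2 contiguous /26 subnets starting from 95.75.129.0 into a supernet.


Original prefix: /26
Number of subnets: 2 = 2^1
New prefix = 26 - 1 = 25
Supernet: 95.75.129.0/25


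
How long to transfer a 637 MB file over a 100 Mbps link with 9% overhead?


Effective throughput = 100 * (1 - 9/100) = 91 Mbps
File size in Mb = 637 * 8 = 5096 Mb
Time = 5096 / 91
Time = 56 seconds


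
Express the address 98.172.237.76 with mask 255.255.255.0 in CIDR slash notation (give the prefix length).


Binary: 11111111.11111111.11111111.00000000
Count leading 1s
Prefix: /24


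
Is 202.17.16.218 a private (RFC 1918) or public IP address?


RFC 1918 private ranges:
  10.0.0.0/8 (10.0.0.0 - 10.255.255.255)
  172.16.0.0/12 (172.16.0.0 - 172.31.255.255)
  192.168.0.0/16 (192.168.0.0 - 192.168.255.255)
Public (not in any RFC 1918 range)


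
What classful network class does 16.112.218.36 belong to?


First octet: 16
Binary: 00010000
0xxxxxxx -> Class A (1-126)
Class A, default mask 255.0.0.0 (/8)


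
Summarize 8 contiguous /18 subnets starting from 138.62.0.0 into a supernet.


Original prefix: /18
Number of subnets: 8 = 2^3
New prefix = 18 - 3 = 15
Supernet: 138.62.0.0/15


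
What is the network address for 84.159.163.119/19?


IP:   01010100.10011111.10100011.01110111
Mask: 11111111.11111111.11100000.00000000
AND operation:
Net:  01010100.10011111.10100000.00000000
Network: 84.159.160.0/19


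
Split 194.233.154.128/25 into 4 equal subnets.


New prefix = 25 + 2 = 27
Each subnet has 32 addresses
  194.233.154.128/27
  194.233.154.160/27
  194.233.154.192/27
  194.233.154.224/27
Subnets: 194.233.154.128/27, 194.233.154.160/27, 194.233.154.192/27, 194.233.154.224/27


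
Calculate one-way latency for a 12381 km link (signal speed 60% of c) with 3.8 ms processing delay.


Speed = 0.6 * 3e5 km/s = 180000 km/s
Propagation delay = 12381 / 180000 = 0.0688 s = 68.7833 ms
Processing delay = 3.8 ms
Total one-way latency = 72.5833 ms


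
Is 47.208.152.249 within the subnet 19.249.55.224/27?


Subnet network: 19.249.55.224
Test IP AND mask: 47.208.152.224
No, 47.208.152.249 is not in 19.249.55.224/27


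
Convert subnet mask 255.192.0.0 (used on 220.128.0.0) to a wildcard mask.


Subnet mask: 255.192.0.0
Wildcard = 255.255.255.255 - subnet mask
255 - 255 = 0
255 - 192 = 63
255 - 0 = 255
255 - 0 = 255
Wildcard: 0.63.255.255


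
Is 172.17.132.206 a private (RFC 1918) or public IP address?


RFC 1918 private ranges:
  10.0.0.0/8 (10.0.0.0 - 10.255.255.255)
  172.16.0.0/12 (172.16.0.0 - 172.31.255.255)
  192.168.0.0/16 (192.168.0.0 - 192.168.255.255)
Private (in 172.16.0.0/12)


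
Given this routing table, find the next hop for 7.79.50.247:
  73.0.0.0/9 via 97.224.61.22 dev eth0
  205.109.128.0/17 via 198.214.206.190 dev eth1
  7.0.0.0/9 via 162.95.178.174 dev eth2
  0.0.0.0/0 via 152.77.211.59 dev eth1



Longest prefix match for 7.79.50.247:
  /9 73.0.0.0: no
  /17 205.109.128.0: no
  /9 7.0.0.0: MATCH
  /0 0.0.0.0: MATCH
Selected: next-hop 162.95.178.174 via eth2 (matched /9)


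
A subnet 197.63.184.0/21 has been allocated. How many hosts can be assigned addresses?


Host bits = 32 - 21 = 11
Total addresses = 2^11 = 2048
Usable = total - 2 (network and broadcast)
Usable hosts: 2046


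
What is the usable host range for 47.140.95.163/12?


Network: 47.128.0.0
Broadcast: 47.143.255.255
First usable = network + 1
Last usable = broadcast - 1
Range: 47.128.0.1 to 47.143.255.254


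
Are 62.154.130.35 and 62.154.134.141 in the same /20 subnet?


Mask: 255.255.240.0
62.154.130.35 AND mask = 62.154.128.0
62.154.134.141 AND mask = 62.154.128.0
Yes, same subnet (62.154.128.0)


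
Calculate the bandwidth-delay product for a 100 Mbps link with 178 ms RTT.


BDP = bandwidth * RTT
= 100 Mbps * 178 ms
= 100 * 1e6 * 178 / 1000 bits
= 17800000 bits
= 2225000 bytes
= 2172.8516 KB
BDP = 17800000 bits (2225000 bytes)


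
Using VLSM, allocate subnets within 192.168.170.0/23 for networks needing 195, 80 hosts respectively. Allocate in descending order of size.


195 hosts -> /24 (254 usable): 192.168.170.0/24
80 hosts -> /25 (126 usable): 192.168.171.0/25
Allocation: 192.168.170.0/24 (195 hosts, 254 usable); 192.168.171.0/25 (80 hosts, 126 usable)


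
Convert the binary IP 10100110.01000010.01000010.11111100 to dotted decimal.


10100110 = 166
01000010 = 66
01000010 = 66
11111100 = 252
IP: 166.66.66.252


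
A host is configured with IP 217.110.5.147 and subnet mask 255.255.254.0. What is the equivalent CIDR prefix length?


Binary: 11111111.11111111.11111110.00000000
Count leading 1s
Prefix: /23


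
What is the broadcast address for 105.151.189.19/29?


Network: 105.151.189.16/29
Host bits = 3
Set all host bits to 1:
Broadcast: 105.151.189.23


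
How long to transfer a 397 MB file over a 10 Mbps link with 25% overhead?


Effective throughput = 10 * (1 - 25/100) = 7.5 Mbps
File size in Mb = 397 * 8 = 3176 Mb
Time = 3176 / 7.5
Time = 423.4667 seconds


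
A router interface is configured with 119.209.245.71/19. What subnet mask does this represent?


/19 means 19 network bits, 13 host bits
Binary: 11111111111111111110000000000000
Mask: 255.255.224.0


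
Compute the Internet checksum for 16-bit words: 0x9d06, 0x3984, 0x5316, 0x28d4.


Sum all words (with carry folding):
+ 0x9d06 = 0x9d06
+ 0x3984 = 0xd68a
+ 0x5316 = 0x29a1
+ 0x28d4 = 0x5275
One's complement: ~0x5275
Checksum = 0xad8a


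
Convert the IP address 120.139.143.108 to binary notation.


120 = 01111000
139 = 10001011
143 = 10001111
108 = 01101100
Binary: 01111000.10001011.10001111.01101100


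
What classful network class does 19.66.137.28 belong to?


First octet: 19
Binary: 00010011
0xxxxxxx -> Class A (1-126)
Class A, default mask 255.0.0.0 (/8)


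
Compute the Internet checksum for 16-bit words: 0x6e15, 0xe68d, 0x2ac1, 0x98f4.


Sum all words (with carry folding):
+ 0x6e15 = 0x6e15
+ 0xe68d = 0x54a3
+ 0x2ac1 = 0x7f64
+ 0x98f4 = 0x1859
One's complement: ~0x1859
Checksum = 0xe7a6


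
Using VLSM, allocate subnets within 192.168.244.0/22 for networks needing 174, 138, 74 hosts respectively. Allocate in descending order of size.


174 hosts -> /24 (254 usable): 192.168.244.0/24
138 hosts -> /24 (254 usable): 192.168.245.0/24
74 hosts -> /25 (126 usable): 192.168.246.0/25
Allocation: 192.168.244.0/24 (174 hosts, 254 usable); 192.168.245.0/24 (138 hosts, 254 usable); 192.168.246.0/25 (74 hosts, 126 usable)


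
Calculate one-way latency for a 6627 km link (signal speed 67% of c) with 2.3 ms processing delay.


Speed = 0.67 * 3e5 km/s = 201000 km/s
Propagation delay = 6627 / 201000 = 0.033 s = 32.9701 ms
Processing delay = 2.3 ms
Total one-way latency = 35.2701 ms


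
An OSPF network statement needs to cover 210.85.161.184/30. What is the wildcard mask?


Subnet mask: 255.255.255.252
Wildcard = 255.255.255.255 - subnet mask
255 - 255 = 0
255 - 255 = 0
255 - 255 = 0
255 - 252 = 3
Wildcard: 0.0.0.3


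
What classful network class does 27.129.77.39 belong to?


First octet: 27
Binary: 00011011
0xxxxxxx -> Class A (1-126)
Class A, default mask 255.0.0.0 (/8)


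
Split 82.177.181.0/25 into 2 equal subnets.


New prefix = 25 + 1 = 26
Each subnet has 64 addresses
  82.177.181.0/26
  82.177.181.64/26
Subnets: 82.177.181.0/26, 82.177.181.64/26


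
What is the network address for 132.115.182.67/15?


IP:   10000100.01110011.10110110.01000011
Mask: 11111111.11111110.00000000.00000000
AND operation:
Net:  10000100.01110010.00000000.00000000
Network: 132.114.0.0/15


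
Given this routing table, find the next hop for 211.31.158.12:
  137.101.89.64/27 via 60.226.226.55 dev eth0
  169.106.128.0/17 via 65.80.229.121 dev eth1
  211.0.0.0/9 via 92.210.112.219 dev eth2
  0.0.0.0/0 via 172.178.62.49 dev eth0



Longest prefix match for 211.31.158.12:
  /27 137.101.89.64: no
  /17 169.106.128.0: no
  /9 211.0.0.0: MATCH
  /0 0.0.0.0: MATCH
Selected: next-hop 92.210.112.219 via eth2 (matched /9)


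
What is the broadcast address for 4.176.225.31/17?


Network: 4.176.128.0/17
Host bits = 15
Set all host bits to 1:
Broadcast: 4.176.255.255


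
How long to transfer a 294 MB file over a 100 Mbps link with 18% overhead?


Effective throughput = 100 * (1 - 18/100) = 82 Mbps
File size in Mb = 294 * 8 = 2352 Mb
Time = 2352 / 82
Time = 28.6829 seconds


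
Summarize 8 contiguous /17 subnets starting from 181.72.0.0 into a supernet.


Original prefix: /17
Number of subnets: 8 = 2^3
New prefix = 17 - 3 = 14
Supernet: 181.72.0.0/14


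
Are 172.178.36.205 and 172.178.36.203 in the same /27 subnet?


Mask: 255.255.255.224
172.178.36.205 AND mask = 172.178.36.192
172.178.36.203 AND mask = 172.178.36.192
Yes, same subnet (172.178.36.192)


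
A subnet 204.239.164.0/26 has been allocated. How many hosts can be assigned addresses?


Host bits = 32 - 26 = 6
Total addresses = 2^6 = 64
Usable = total - 2 (network and broadcast)
Usable hosts: 62


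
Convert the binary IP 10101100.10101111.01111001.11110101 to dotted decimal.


10101100 = 172
10101111 = 175
01111001 = 121
11110101 = 245
IP: 172.175.121.245


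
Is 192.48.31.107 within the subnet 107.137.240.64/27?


Subnet network: 107.137.240.64
Test IP AND mask: 192.48.31.96
No, 192.48.31.107 is not in 107.137.240.64/27


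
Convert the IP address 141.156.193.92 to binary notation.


141 = 10001101
156 = 10011100
193 = 11000001
92 = 01011100
Binary: 10001101.10011100.11000001.01011100


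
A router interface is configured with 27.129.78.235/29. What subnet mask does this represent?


/29 means 29 network bits, 3 host bits
Binary: 11111111111111111111111111111000
Mask: 255.255.255.248


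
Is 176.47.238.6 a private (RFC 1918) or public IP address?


RFC 1918 private ranges:
  10.0.0.0/8 (10.0.0.0 - 10.255.255.255)
  172.16.0.0/12 (172.16.0.0 - 172.31.255.255)
  192.168.0.0/16 (192.168.0.0 - 192.168.255.255)
Public (not in any RFC 1918 range)


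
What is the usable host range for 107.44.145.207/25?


Network: 107.44.145.128
Broadcast: 107.44.145.255
First usable = network + 1
Last usable = broadcast - 1
Range: 107.44.145.129 to 107.44.145.254


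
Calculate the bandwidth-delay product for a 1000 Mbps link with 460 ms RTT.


BDP = bandwidth * RTT
= 1000 Mbps * 460 ms
= 1000 * 1e6 * 460 / 1000 bits
= 460000000 bits
= 57500000 bytes
= 56152.3438 KB
BDP = 460000000 bits (57500000 bytes)


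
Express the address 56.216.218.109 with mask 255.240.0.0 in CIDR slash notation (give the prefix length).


Binary: 11111111.11110000.00000000.00000000
Count leading 1s
Prefix: /12


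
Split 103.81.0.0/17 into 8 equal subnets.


New prefix = 17 + 3 = 20
Each subnet has 4096 addresses
  103.81.0.0/20
  103.81.16.0/20
  103.81.32.0/20
  103.81.48.0/20
  103.81.64.0/20
  103.81.80.0/20
  103.81.96.0/20
  103.81.112.0/20
Subnets: 103.81.0.0/20, 103.81.16.0/20, 103.81.32.0/20, 103.81.48.0/20, 103.81.64.0/20, 103.81.80.0/20, 103.81.96.0/20, 103.81.112.0/20


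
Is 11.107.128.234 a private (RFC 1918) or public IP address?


RFC 1918 private ranges:
  10.0.0.0/8 (10.0.0.0 - 10.255.255.255)
  172.16.0.0/12 (172.16.0.0 - 172.31.255.255)
  192.168.0.0/16 (192.168.0.0 - 192.168.255.255)
Public (not in any RFC 1918 range)


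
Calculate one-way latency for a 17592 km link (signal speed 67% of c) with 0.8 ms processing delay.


Speed = 0.67 * 3e5 km/s = 201000 km/s
Propagation delay = 17592 / 201000 = 0.0875 s = 87.5224 ms
Processing delay = 0.8 ms
Total one-way latency = 88.3224 ms


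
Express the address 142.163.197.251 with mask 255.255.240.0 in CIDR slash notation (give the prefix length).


Binary: 11111111.11111111.11110000.00000000
Count leading 1s
Prefix: /20


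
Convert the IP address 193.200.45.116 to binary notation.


193 = 11000001
200 = 11001000
45 = 00101101
116 = 01110100
Binary: 11000001.11001000.00101101.01110100


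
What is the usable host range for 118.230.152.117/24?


Network: 118.230.152.0
Broadcast: 118.230.152.255
First usable = network + 1
Last usable = broadcast - 1
Range: 118.230.152.1 to 118.230.152.254


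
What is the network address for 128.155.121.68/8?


IP:   10000000.10011011.01111001.01000100
Mask: 11111111.00000000.00000000.00000000
AND operation:
Net:  10000000.00000000.00000000.00000000
Network: 128.0.0.0/8


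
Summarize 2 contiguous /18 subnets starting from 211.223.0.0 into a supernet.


Original prefix: /18
Number of subnets: 2 = 2^1
New prefix = 18 - 1 = 17
Supernet: 211.223.0.0/17


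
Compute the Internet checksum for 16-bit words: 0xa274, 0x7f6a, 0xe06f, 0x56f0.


Sum all words (with carry folding):
+ 0xa274 = 0xa274
+ 0x7f6a = 0x21df
+ 0xe06f = 0x024f
+ 0x56f0 = 0x593f
One's complement: ~0x593f
Checksum = 0xa6c0


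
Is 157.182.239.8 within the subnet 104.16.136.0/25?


Subnet network: 104.16.136.0
Test IP AND mask: 157.182.239.0
No, 157.182.239.8 is not in 104.16.136.0/25


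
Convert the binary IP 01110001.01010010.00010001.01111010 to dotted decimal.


01110001 = 113
01010010 = 82
00010001 = 17
01111010 = 122
IP: 113.82.17.122


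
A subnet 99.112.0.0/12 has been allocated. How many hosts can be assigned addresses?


Host bits = 32 - 12 = 20
Total addresses = 2^20 = 1048576
Usable = total - 2 (network and broadcast)
Usable hosts: 1048574


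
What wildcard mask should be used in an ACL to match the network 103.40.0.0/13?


Subnet mask: 255.248.0.0
Wildcard = 255.255.255.255 - subnet mask
255 - 255 = 0
255 - 248 = 7
255 - 0 = 255
255 - 0 = 255
Wildcard: 0.7.255.255


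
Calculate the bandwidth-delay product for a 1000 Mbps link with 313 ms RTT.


BDP = bandwidth * RTT
= 1000 Mbps * 313 ms
= 1000 * 1e6 * 313 / 1000 bits
= 313000000 bits
= 39125000 bytes
= 38208.0078 KB
BDP = 313000000 bits (39125000 bytes)


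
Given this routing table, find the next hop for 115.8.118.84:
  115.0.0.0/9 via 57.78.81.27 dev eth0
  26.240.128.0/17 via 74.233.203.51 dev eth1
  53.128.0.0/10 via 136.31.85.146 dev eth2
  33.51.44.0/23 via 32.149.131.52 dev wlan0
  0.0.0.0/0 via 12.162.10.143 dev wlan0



Longest prefix match for 115.8.118.84:
  /9 115.0.0.0: MATCH
  /17 26.240.128.0: no
  /10 53.128.0.0: no
  /23 33.51.44.0: no
  /0 0.0.0.0: MATCH
Selected: next-hop 57.78.81.27 via eth0 (matched /9)


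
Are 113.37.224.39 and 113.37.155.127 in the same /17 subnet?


Mask: 255.255.128.0
113.37.224.39 AND mask = 113.37.128.0
113.37.155.127 AND mask = 113.37.128.0
Yes, same subnet (113.37.128.0)


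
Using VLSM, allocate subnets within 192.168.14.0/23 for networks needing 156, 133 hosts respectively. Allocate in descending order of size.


156 hosts -> /24 (254 usable): 192.168.14.0/24
133 hosts -> /24 (254 usable): 192.168.15.0/24
Allocation: 192.168.14.0/24 (156 hosts, 254 usable); 192.168.15.0/24 (133 hosts, 254 usable)


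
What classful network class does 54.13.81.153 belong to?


First octet: 54
Binary: 00110110
0xxxxxxx -> Class A (1-126)
Class A, default mask 255.0.0.0 (/8)


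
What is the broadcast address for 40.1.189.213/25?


Network: 40.1.189.128/25
Host bits = 7
Set all host bits to 1:
Broadcast: 40.1.189.255


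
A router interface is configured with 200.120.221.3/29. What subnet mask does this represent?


/29 means 29 network bits, 3 host bits
Binary: 11111111111111111111111111111000
Mask: 255.255.255.248


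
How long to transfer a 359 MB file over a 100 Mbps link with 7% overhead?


Effective throughput = 100 * (1 - 7/100) = 93 Mbps
File size in Mb = 359 * 8 = 2872 Mb
Time = 2872 / 93
Time = 30.8817 seconds


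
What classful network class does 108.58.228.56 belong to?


First octet: 108
Binary: 01101100
0xxxxxxx -> Class A (1-126)
Class A, default mask 255.0.0.0 (/8)


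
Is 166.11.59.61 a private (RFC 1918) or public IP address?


RFC 1918 private ranges:
  10.0.0.0/8 (10.0.0.0 - 10.255.255.255)
  172.16.0.0/12 (172.16.0.0 - 172.31.255.255)
  192.168.0.0/16 (192.168.0.0 - 192.168.255.255)
Public (not in any RFC 1918 range)


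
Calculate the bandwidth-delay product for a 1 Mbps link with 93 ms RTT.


BDP = bandwidth * RTT
= 1 Mbps * 93 ms
= 1 * 1e6 * 93 / 1000 bits
= 93000 bits
= 11625 bytes
= 11.3525 KB
BDP = 93000 bits (11625 bytes)


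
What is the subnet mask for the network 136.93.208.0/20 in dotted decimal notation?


/20 means 20 network bits, 12 host bits
Binary: 11111111111111111111000000000000
Mask: 255.255.240.0


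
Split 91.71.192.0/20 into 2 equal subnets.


New prefix = 20 + 1 = 21
Each subnet has 2048 addresses
  91.71.192.0/21
  91.71.200.0/21
Subnets: 91.71.192.0/21, 91.71.200.0/21


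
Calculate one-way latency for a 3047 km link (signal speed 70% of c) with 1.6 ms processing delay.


Speed = 0.7 * 3e5 km/s = 210000 km/s
Propagation delay = 3047 / 210000 = 0.0145 s = 14.5095 ms
Processing delay = 1.6 ms
Total one-way latency = 16.1095 ms


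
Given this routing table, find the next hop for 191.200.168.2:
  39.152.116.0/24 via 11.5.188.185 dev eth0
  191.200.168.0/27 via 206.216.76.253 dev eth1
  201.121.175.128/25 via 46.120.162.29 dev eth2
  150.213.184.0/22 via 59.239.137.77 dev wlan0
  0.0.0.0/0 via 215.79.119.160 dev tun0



Longest prefix match for 191.200.168.2:
  /24 39.152.116.0: no
  /27 191.200.168.0: MATCH
  /25 201.121.175.128: no
  /22 150.213.184.0: no
  /0 0.0.0.0: MATCH
Selected: next-hop 206.216.76.253 via eth1 (matched /27)


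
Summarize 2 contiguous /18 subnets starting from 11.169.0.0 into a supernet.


Original prefix: /18
Number of subnets: 2 = 2^1
New prefix = 18 - 1 = 17
Supernet: 11.169.0.0/17


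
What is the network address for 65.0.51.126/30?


IP:   01000001.00000000.00110011.01111110
Mask: 11111111.11111111.11111111.11111100
AND operation:
Net:  01000001.00000000.00110011.01111100
Network: 65.0.51.124/30


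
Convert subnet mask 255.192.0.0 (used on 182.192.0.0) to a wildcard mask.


Subnet mask: 255.192.0.0
Wildcard = 255.255.255.255 - subnet mask
255 - 255 = 0
255 - 192 = 63
255 - 0 = 255
255 - 0 = 255
Wildcard: 0.63.255.255


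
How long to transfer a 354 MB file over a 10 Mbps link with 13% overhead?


Effective throughput = 10 * (1 - 13/100) = 8.7 Mbps
File size in Mb = 354 * 8 = 2832 Mb
Time = 2832 / 8.7
Time = 325.5172 seconds


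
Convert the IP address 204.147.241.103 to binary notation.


204 = 11001100
147 = 10010011
241 = 11110001
103 = 01100111
Binary: 11001100.10010011.11110001.01100111


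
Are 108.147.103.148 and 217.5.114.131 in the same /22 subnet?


Mask: 255.255.252.0
108.147.103.148 AND mask = 108.147.100.0
217.5.114.131 AND mask = 217.5.112.0
No, different subnets (108.147.100.0 vs 217.5.112.0)


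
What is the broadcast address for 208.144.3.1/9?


Network: 208.128.0.0/9
Host bits = 23
Set all host bits to 1:
Broadcast: 208.255.255.255


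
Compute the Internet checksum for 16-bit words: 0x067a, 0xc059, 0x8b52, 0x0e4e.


Sum all words (with carry folding):
+ 0x067a = 0x067a
+ 0xc059 = 0xc6d3
+ 0x8b52 = 0x5226
+ 0x0e4e = 0x6074
One's complement: ~0x6074
Checksum = 0x9f8b


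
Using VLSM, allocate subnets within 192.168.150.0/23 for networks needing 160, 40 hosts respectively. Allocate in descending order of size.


160 hosts -> /24 (254 usable): 192.168.150.0/24
40 hosts -> /26 (62 usable): 192.168.151.0/26
Allocation: 192.168.150.0/24 (160 hosts, 254 usable); 192.168.151.0/26 (40 hosts, 62 usable)


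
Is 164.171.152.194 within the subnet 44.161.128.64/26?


Subnet network: 44.161.128.64
Test IP AND mask: 164.171.152.192
No, 164.171.152.194 is not in 44.161.128.64/26


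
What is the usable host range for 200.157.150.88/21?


Network: 200.157.144.0
Broadcast: 200.157.151.255
First usable = network + 1
Last usable = broadcast - 1
Range: 200.157.144.1 to 200.157.151.254


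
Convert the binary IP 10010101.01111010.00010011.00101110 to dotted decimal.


10010101 = 149
01111010 = 122
00010011 = 19
00101110 = 46
IP: 149.122.19.46


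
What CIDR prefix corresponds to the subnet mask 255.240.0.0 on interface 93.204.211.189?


Binary: 11111111.11110000.00000000.00000000
Count leading 1s
Prefix: /12


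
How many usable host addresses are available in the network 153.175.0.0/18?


Host bits = 32 - 18 = 14
Total addresses = 2^14 = 16384
Usable = total - 2 (network and broadcast)
Usable hosts: 16382


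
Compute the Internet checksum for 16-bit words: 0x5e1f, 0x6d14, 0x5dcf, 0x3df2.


Sum all words (with carry folding):
+ 0x5e1f = 0x5e1f
+ 0x6d14 = 0xcb33
+ 0x5dcf = 0x2903
+ 0x3df2 = 0x66f5
One's complement: ~0x66f5
Checksum = 0x990a


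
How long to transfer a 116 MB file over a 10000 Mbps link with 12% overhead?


Effective throughput = 10000 * (1 - 12/100) = 8800 Mbps
File size in Mb = 116 * 8 = 928 Mb
Time = 928 / 8800
Time = 0.1055 seconds


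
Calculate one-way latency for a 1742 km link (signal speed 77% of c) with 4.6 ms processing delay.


Speed = 0.77 * 3e5 km/s = 231000 km/s
Propagation delay = 1742 / 231000 = 0.0075 s = 7.5411 ms
Processing delay = 4.6 ms
Total one-way latency = 12.1411 ms


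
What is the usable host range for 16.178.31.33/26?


Network: 16.178.31.0
Broadcast: 16.178.31.63
First usable = network + 1
Last usable = broadcast - 1
Range: 16.178.31.1 to 16.178.31.62


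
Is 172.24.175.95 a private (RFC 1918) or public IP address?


RFC 1918 private ranges:
  10.0.0.0/8 (10.0.0.0 - 10.255.255.255)
  172.16.0.0/12 (172.16.0.0 - 172.31.255.255)
  192.168.0.0/16 (192.168.0.0 - 192.168.255.255)
Private (in 172.16.0.0/12)


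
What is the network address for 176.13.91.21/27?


IP:   10110000.00001101.01011011.00010101
Mask: 11111111.11111111.11111111.11100000
AND operation:
Net:  10110000.00001101.01011011.00000000
Network: 176.13.91.0/27


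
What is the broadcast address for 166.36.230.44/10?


Network: 166.0.0.0/10
Host bits = 22
Set all host bits to 1:
Broadcast: 166.63.255.255


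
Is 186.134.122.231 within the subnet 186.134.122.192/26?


Subnet network: 186.134.122.192
Test IP AND mask: 186.134.122.192
Yes, 186.134.122.231 is in 186.134.122.192/26


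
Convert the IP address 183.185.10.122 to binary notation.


183 = 10110111
185 = 10111001
10 = 00001010
122 = 01111010
Binary: 10110111.10111001.00001010.01111010
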